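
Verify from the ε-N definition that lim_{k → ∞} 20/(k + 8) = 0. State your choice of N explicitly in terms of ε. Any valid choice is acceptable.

N = 20/ε

Fix ε > 0. For k ≥ 1, |20/(k + 8) − 0| = 20/(k + 8) ≤ 20/k.
We need 20/k < ε, i.e. k > 20/ε.
Take N = 20/ε. If k > N then |20/(k + 8)| ≤ 20/k < ε.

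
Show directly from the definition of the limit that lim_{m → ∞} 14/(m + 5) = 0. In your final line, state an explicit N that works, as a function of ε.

N = 14/ε

Let ε > 0 be given. For m ≥ 1, |14/(m + 5) − 0| = 14/(m + 5) ≤ 14/m.
We need 14/m < ε, i.e. m > 14/ε.
Take N = 14/ε. If m > N then |14/(m + 5)| ≤ 14/m < ε.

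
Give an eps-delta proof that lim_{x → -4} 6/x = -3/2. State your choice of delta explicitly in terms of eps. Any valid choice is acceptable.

delta = min(2, (4/3)eps)

Suppose eps > 0. We seek delta > 0 such that 0 < |x + 4| < delta implies |6/x + 3/2| < eps.
|6/x + 3/2| = 6·|-4 − x|/(4·|x|) = 6|x + 4|/(4|x|).
Require delta ≤ 2 so that |x| > 4 − 2 = 2, hence 4|x| > 8.
Then |6/x + 3/2| < 6|x + 4|/8, which is < eps when |x + 4| < (4/3)eps.
Take delta = min(2, (4/3)eps). Then 0 < |x + 4| < delta gives both |x + 4| < 2 and |x + 4| < (4/3)eps, so |6/x + 3/2| < eps.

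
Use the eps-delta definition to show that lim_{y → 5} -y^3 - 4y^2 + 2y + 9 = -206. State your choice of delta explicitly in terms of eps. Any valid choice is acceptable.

Fix eps > 0. We want delta > 0 such that 0 < |y − 5| < delta implies |(-y^3 - 4y^2 + 2y + 9) + 206| < eps.
(-y^3 - 4y^2 + 2y + 9) + 206 = -y^3 - 4y^2 + 2y + 215 = (y − 5)(-y^2 - 9y - 43).
So |(-y^3 - 4y^2 + 2y + 9) + 206| = |y − 5|·|-y^2 - 9y - 43|.
Require delta ≤ 1. Then |y − 5| < 1 gives |y| < 6, and by the triangle inequality |-y^2 - 9y - 43| ≤ 6^2 + 9·6 + 43 = 133.
Hence |(-y^3 - 4y^2 + 2y + 9) + 206| ≤ 133|y − 5| < eps provided |y − 5| < eps/133.
Take delta = min(1, eps/133). Then 0 < |y − 5| < delta gives both |y − 5| < 1 and |y − 5| < eps/133, so |(-y^3 - 4y^2 + 2y + 9) + 206| < eps.

delta = min(1, eps/133)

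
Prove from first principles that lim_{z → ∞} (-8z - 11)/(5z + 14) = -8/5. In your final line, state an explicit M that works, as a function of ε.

M = (57/25)/ε

Suppose ε > 0. We seek M > 0 such that z > M implies |(-8z - 11)/(5z + 14) + 8/5| < ε.
(-8z - 11)/(5z + 14) + 8/5 = (5(-8z - 11) − (-8)(5z + 14)) / (5(5z + 14)) = 57/(5(5z + 14)).
For z > 0 we have 5z + 14 > 5z, so |(-8z - 11)/(5z + 14) + 8/5| = 57/(5(5z + 14)) < 57/(5·5z) = (57/25)/z.
Thus |(-8z - 11)/(5z + 14) + 8/5| < ε whenever z > (57/25)/ε.
Take M = (57/25)/ε. If z > M then |(-8z - 11)/(5z + 14) + 8/5| < (57/25)/z < ε.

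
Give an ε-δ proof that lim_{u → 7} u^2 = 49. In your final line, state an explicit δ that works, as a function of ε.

δ = min(2, ε/16)

Suppose ε > 0. We seek δ > 0 with 0 < |u − 7| < δ ⇒ |u^2 − 49| < ε.
Factor: u^2 − 49 = (u − 7)(u + 7), so |u^2 − 49| = |u − 7|·|u + 7|.
Impose δ ≤ 2 so that |u| < 9; then |u + 7| ≤ 16.
Hence |u^2 − 49| ≤ 16|u − 7|, which is < ε once |u − 7| < ε/16.
Take δ = min(2, ε/16). If 0 < |u − 7| < δ then both bounds hold and |u^2 − 49| ≤ 16|u − 7| < 16·(ε/16) = ε.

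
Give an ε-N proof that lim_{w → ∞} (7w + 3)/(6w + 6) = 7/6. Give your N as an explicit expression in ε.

N = (2/3)/ε

Let ε > 0. We seek N > 0 such that w > N implies |(7w + 3)/(6w + 6) − (7/6)| < ε.
(7w + 3)/(6w + 6) − (7/6) = (6(7w + 3) − 7(6w + 6)) / (6(6w + 6)) = -24/(6(6w + 6)).
For w > 0 we have 6w + 6 > 6w, so |(7w + 3)/(6w + 6) − (7/6)| = 24/(6(6w + 6)) < 24/(6·6w) = (2/3)/w.
Thus |(7w + 3)/(6w + 6) − (7/6)| < ε whenever w > (2/3)/ε.
Take N = (2/3)/ε. If w > N then |(7w + 3)/(6w + 6) − (7/6)| < (2/3)/w < ε.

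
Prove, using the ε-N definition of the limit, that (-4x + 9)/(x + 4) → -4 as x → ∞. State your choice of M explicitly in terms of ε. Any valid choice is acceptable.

M = 25/ε

Suppose ε > 0. We seek M > 0 such that x > M implies |(-4x + 9)/(x + 4) + 4| < ε.
(-4x + 9)/(x + 4) + 4 = ((-4x + 9) − (-4)(x + 4)) / ((x + 4)) = 25/((x + 4)).
For x > 0 we have x + 4 > x, so |(-4x + 9)/(x + 4) + 4| = 25/((x + 4)) < 25/(x) = 25/x.
Thus |(-4x + 9)/(x + 4) + 4| < ε whenever x > 25/ε.
Take M = 25/ε. If x > M then |(-4x + 9)/(x + 4) + 4| < 25/x < ε.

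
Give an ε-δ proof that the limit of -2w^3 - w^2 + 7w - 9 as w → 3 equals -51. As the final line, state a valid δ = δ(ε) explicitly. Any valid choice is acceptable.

Fix ε > 0. We want δ > 0 such that 0 < |w − 3| < δ implies |(-2w^3 - w^2 + 7w - 9) + 51| < ε.
(-2w^3 - w^2 + 7w - 9) + 51 = -2w^3 - w^2 + 7w + 42 = (w − 3)(-2w^2 - 7w - 14).
So |(-2w^3 - w^2 + 7w - 9) + 51| = |w − 3|·|-2w^2 - 7w - 14|.
Require δ ≤ 1. Then |w − 3| < 1 gives |w| < 4, and by the triangle inequality |-2w^2 - 7w - 14| ≤ 2·4^2 + 7·4 + 14 = 74.
Hence |(-2w^3 - w^2 + 7w - 9) + 51| ≤ 74|w − 3| < ε provided |w − 3| < ε/74.
Take δ = min(1, ε/74). Then 0 < |w − 3| < δ gives both |w − 3| < 1 and |w − 3| < ε/74, so |(-2w^3 - w^2 + 7w - 9) + 51| < ε.

δ = min(1, ε/74)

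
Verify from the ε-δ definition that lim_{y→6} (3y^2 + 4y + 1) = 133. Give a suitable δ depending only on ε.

δ = min(2, ε/46)

Suppose ε > 0. We want δ > 0 such that 0 < |y − 6| < δ implies |(3y^2 + 4y + 1) − 133| < ε.
(3y^2 + 4y + 1) − 133 = 3y^2 + 4y - 132 = (y − 6)(3y + 22).
So |(3y^2 + 4y + 1) − 133| = |y − 6|·|3y + 22|.
Assume first that |y − 6| < 2, so |y| < 8. Then |3y + 22| ≤ 3·8 + 22 = 46.
Hence |(3y^2 + 4y + 1) − 133| ≤ 46|y − 6| < ε provided |y − 6| < ε/46.
Choosing δ = min(2, ε/46) ensures both conditions, hence |(3y^2 + 4y + 1) − 133| < ε.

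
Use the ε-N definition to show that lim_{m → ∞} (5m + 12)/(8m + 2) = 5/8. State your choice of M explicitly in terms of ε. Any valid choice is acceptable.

M = (43/32)/ε

Let ε > 0. For m ≥ 1, |(5m + 12)/(8m + 2) − (5/8)| = |86|/(8(8m + 2)) = 86/(8(8m + 2)).
Since 8m + 2 ≥ 8m for m ≥ 1, this is ≤ 86/(8·8m) = (43/32)/m.
So |(5m + 12)/(8m + 2) − (5/8)| < ε whenever m > (43/32)/ε.
Take M = (43/32)/ε. If m > M then |(5m + 12)/(8m + 2) − (5/8)| ≤ (43/32)/m < ε.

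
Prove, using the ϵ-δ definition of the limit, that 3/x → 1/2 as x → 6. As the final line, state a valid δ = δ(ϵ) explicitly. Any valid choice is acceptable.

Let ϵ > 0 be given. We seek δ > 0 such that 0 < |x − 6| < δ implies |3/x − (1/2)| < ϵ.
|3/x − (1/2)| = 3·|6 − x|/(6·|x|) = 3|x − 6|/(6|x|).
Restrict δ ≤ 3. Then |x − 6| < 3 gives |x| > 3, so 6|x| > 18.
Then |3/x − (1/2)| < 3|x − 6|/18, which is < ϵ when |x − 6| < 6ϵ.
Take δ = min(3, 6ϵ). Then 0 < |x − 6| < δ gives both |x − 6| < 3 and |x − 6| < 6ϵ, so |3/x − (1/2)| < ϵ.

δ = min(3, 6ϵ)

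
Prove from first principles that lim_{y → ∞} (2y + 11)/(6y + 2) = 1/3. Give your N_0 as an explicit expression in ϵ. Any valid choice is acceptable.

Let ϵ > 0. We seek N_0 > 0 such that y > N_0 implies |(2y + 11)/(6y + 2) − (1/3)| < ϵ.
(2y + 11)/(6y + 2) − (1/3) = (6(2y + 11) − 2(6y + 2)) / (6(6y + 2)) = 62/(6(6y + 2)).
For y > 0 we have 6y + 2 > 6y, so |(2y + 11)/(6y + 2) − (1/3)| = 62/(6(6y + 2)) < 62/(6·6y) = (31/18)/y.
Thus |(2y + 11)/(6y + 2) − (1/3)| < ϵ whenever y > (31/18)/ϵ.
Take N_0 = (31/18)/ϵ. If y > N_0 then |(2y + 11)/(6y + 2) − (1/3)| < (31/18)/y < ϵ.

N_0 = (31/18)/ϵ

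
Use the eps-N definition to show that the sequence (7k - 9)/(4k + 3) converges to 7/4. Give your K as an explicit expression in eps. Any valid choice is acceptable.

K = (57/16)/eps

Suppose eps > 0. For k ≥ 1, |(7k - 9)/(4k + 3) − (7/4)| = |-57|/(4(4k + 3)) = 57/(4(4k + 3)).
Since 4k + 3 ≥ 4k for k ≥ 1, this is ≤ 57/(4·4k) = (57/16)/k.
So |(7k - 9)/(4k + 3) − (7/4)| < eps whenever k > (57/16)/eps.
Take K = (57/16)/eps. If k > K then |(7k - 9)/(4k + 3) − (7/4)| ≤ (57/16)/k < eps.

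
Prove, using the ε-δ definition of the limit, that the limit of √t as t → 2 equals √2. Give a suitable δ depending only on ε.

Suppose ε > 0. We want δ > 0 such that 0 < |t − 2| < δ implies |√t − √2| < ε.
Rationalise: √t − √2 = (t − 2)/(√t + √2), so |√t − √2| = |t − 2|/(√t + √2).
Restrict δ ≤ 2 so that |t − 2| < 2 forces t > 0, and then √t + √2 > √2.
Hence |√t − √2| < |t − 2|/√2, which is < ε once |t − 2| < √2·ε.
Take δ = min(2, √2·ε). If 0 < |t − 2| < δ then t > 0 and |√t − √2| < |t − 2|/√2 < ε.

δ = min(2, √2·ε)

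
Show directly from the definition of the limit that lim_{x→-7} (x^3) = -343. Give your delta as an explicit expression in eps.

Fix eps > 0. We seek delta > 0 with 0 < |x + 7| < delta ⇒ |x^3 + 343| < eps.
Factor: x^3 + 343 = (x + 7)(x^2 - 7x + 49), so |x^3 + 343| = |x + 7|·|x^2 - 7x + 49|.
Restrict delta ≤ 1. Then |x + 7| < 1 gives |x| < 8, so by the triangle inequality |x^2 - 7x + 49| ≤ 8^2 + 7·8 + 49 = 169.
Hence |x^3 + 343| ≤ 169|x + 7|, which is < eps once |x + 7| < eps/169.
Take delta = min(1, eps/169). If 0 < |x + 7| < delta then both bounds hold and |x^3 + 343| ≤ 169|x + 7| < 169·(eps/169) = eps.

delta = min(1, eps/169)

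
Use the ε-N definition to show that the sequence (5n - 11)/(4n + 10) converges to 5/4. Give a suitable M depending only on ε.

Suppose ε > 0. For n ≥ 1, |(5n - 11)/(4n + 10) − (5/4)| = |-94|/(4(4n + 10)) = 94/(4(4n + 10)).
Since 4n + 10 ≥ 4n for n ≥ 1, this is ≤ 94/(4·4n) = (47/8)/n.
So |(5n - 11)/(4n + 10) − (5/4)| < ε whenever n > (47/8)/ε.
Take M = (47/8)/ε. If n > M then |(5n - 11)/(4n + 10) − (5/4)| ≤ (47/8)/n < ε.

M = (47/8)/ε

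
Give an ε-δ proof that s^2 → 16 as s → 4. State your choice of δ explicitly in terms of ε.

Let ε > 0 be given. We seek δ > 0 with 0 < |s − 4| < δ ⇒ |s^2 − 16| < ε.
Factor: s^2 − 16 = (s − 4)(s + 4), so |s^2 − 16| = |s − 4|·|s + 4|.
Impose δ ≤ 1 so that |s| < 5; then |s + 4| ≤ 9.
Hence |s^2 − 16| ≤ 9|s − 4|, which is < ε once |s − 4| < ε/9.
Take δ = min(1, ε/9). If 0 < |s − 4| < δ then both bounds hold and |s^2 − 16| ≤ 9|s − 4| < 9·(ε/9) = ε.

δ = min(1, ε/9)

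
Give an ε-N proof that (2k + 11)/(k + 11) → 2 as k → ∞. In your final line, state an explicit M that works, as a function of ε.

Let ε > 0. For k ≥ 1, |(2k + 11)/(k + 11) − 2| = |-11|/((k + 11)) = 11/((k + 11)).
Since k + 11 ≥ k for k ≥ 1, this is ≤ 11/(k) = 11/k.
So |(2k + 11)/(k + 11) − 2| < ε whenever k > 11/ε.
Take M = 11/ε. If k > M then |(2k + 11)/(k + 11) − 2| ≤ 11/k < ε.

M = 11/ε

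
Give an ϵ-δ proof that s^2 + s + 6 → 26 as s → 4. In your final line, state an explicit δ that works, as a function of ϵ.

Let ϵ > 0 be given. We want δ > 0 such that 0 < |s − 4| < δ implies |(s^2 + s + 6) − 26| < ϵ.
(s^2 + s + 6) − 26 = s^2 + s - 20 = (s − 4)(s + 5).
So |(s^2 + s + 6) − 26| = |s − 4|·|s + 5|.
Assume first that |s − 4| < 2, so |s| < 6. Then |s + 5| ≤ 6 + 5 = 11.
Hence |(s^2 + s + 6) − 26| ≤ 11|s − 4| < ϵ provided |s − 4| < ϵ/11.
Choosing δ = min(2, ϵ/11) ensures both conditions, hence |(s^2 + s + 6) − 26| < ϵ.

δ = min(2, ϵ/11)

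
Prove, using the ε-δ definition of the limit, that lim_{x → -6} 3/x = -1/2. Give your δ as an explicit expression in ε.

δ = min(3, 6ε)

Suppose ε > 0. We seek δ > 0 such that 0 < |x + 6| < δ implies |3/x + 1/2| < ε.
|3/x + 1/2| = 3·|-6 − x|/(6·|x|) = 3|x + 6|/(6|x|).
Restrict δ ≤ 3. Then |x + 6| < 3 gives |x| > 3, so 6|x| > 18.
Then |3/x + 1/2| < 3|x + 6|/18, which is < ε when |x + 6| < 6ε.
Take δ = min(3, 6ε). Then 0 < |x + 6| < δ gives both |x + 6| < 3 and |x + 6| < 6ε, so |3/x + 1/2| < ε.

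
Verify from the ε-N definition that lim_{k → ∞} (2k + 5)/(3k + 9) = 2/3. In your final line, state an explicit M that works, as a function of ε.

Let ε > 0. For k ≥ 1, |(2k + 5)/(3k + 9) − (2/3)| = |-3|/(3(3k + 9)) = 3/(3(3k + 9)).
Since 3k + 9 ≥ 3k for k ≥ 1, this is ≤ 3/(3·3k) = (1/3)/k.
So |(2k + 5)/(3k + 9) − (2/3)| < ε whenever k > (1/3)/ε.
Take M = (1/3)/ε. If k > M then |(2k + 5)/(3k + 9) − (2/3)| ≤ (1/3)/k < ε.

M = (1/3)/ε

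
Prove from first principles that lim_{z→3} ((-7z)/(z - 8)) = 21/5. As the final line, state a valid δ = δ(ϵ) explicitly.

δ = min(5/2, (25/112)ϵ)

Fix ϵ > 0. We want δ > 0 with 0 < |z − 3| < δ ⇒ |(-7z)/(z - 8) − (21/5)| < ϵ.
Combining over a common denominator, (-7z)/(z - 8) − (21/5) = [(-7z)·(-5) − (-21)·(z - 8)] / [(-5)·(z - 8)] = 56(z − 3) / ((-5)(z - 8)).
So |(-7z)/(z - 8) − (21/5)| = 56|z − 3| / (5·|z − 8|).
Restrict δ ≤ 5/2. Then |z − 3| < 5/2 gives |z − 8| = |(z − 3) + (-5)| ≥ 5 − 5/2 = 5/2.
Hence |(-7z)/(z - 8) − (21/5)| < 56|z − 3|/(5·(5/2)) = (112/25)|z − 3|, which is < ϵ once |z − 3| < (25/112)ϵ.
Take δ = min(5/2, (25/112)ϵ). Then 0 < |z − 3| < δ forces both bounds, so |(-7z)/(z - 8) − (21/5)| < ϵ.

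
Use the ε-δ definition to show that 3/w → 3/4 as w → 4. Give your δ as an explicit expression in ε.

δ = min(2, (8/3)ε)

Let ε > 0. We seek δ > 0 such that 0 < |w − 4| < δ implies |3/w − (3/4)| < ε.
|3/w − (3/4)| = 3·|4 − w|/(4·|w|) = 3|w − 4|/(4|w|).
Restrict δ ≤ 2. Then |w − 4| < 2 gives |w| > 2, so 4|w| > 8.
Then |3/w − (3/4)| < 3|w − 4|/8, which is < ε when |w − 4| < (8/3)ε.
Take δ = min(2, (8/3)ε). Then 0 < |w − 4| < δ gives both |w − 4| < 2 and |w − 4| < (8/3)ε, so |3/w − (3/4)| < ε.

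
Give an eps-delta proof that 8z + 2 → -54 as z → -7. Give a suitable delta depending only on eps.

Let eps > 0. We need delta > 0 so that 0 < |z + 7| < delta implies |(8z + 2) + 54| < eps.
Since (8z + 2) + 54 = 8(z + 7), we have |(8z + 2) + 54| = 8|z + 7|.
So 8|z + 7| < eps exactly when |z + 7| < eps/8.
Take delta = eps/8. If 0 < |z + 7| < delta then |(8z + 2) + 54| = 8|z + 7| < 8·(eps/8) = eps.

delta = eps/8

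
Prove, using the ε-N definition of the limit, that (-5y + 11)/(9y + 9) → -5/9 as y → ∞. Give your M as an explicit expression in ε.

Let ε > 0 be given. We seek M > 0 such that y > M implies |(-5y + 11)/(9y + 9) + 5/9| < ε.
(-5y + 11)/(9y + 9) + 5/9 = (9(-5y + 11) − (-5)(9y + 9)) / (9(9y + 9)) = 144/(9(9y + 9)).
For y > 0 we have 9y + 9 > 9y, so |(-5y + 11)/(9y + 9) + 5/9| = 144/(9(9y + 9)) < 144/(9·9y) = (16/9)/y.
Thus |(-5y + 11)/(9y + 9) + 5/9| < ε whenever y > (16/9)/ε.
Take M = (16/9)/ε. If y > M then |(-5y + 11)/(9y + 9) + 5/9| < (16/9)/y < ε.

M = (16/9)/ε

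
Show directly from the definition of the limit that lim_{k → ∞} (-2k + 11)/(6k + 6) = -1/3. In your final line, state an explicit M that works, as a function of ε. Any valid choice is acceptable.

Suppose ε > 0. For k ≥ 1, |(-2k + 11)/(6k + 6) + 1/3| = |78|/(6(6k + 6)) = 78/(6(6k + 6)).
Since 6k + 6 ≥ 6k for k ≥ 1, this is ≤ 78/(6·6k) = (13/6)/k.
So |(-2k + 11)/(6k + 6) + 1/3| < ε whenever k > (13/6)/ε.
Take M = (13/6)/ε. If k > M then |(-2k + 11)/(6k + 6) + 1/3| ≤ (13/6)/k < ε.

M = (13/6)/ε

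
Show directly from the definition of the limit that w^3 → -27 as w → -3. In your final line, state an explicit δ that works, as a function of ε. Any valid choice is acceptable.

Fix ε > 0. We seek δ > 0 with 0 < |w + 3| < δ ⇒ |w^3 + 27| < ε.
Factor: w^3 + 27 = (w + 3)(w^2 - 3w + 9), so |w^3 + 27| = |w + 3|·|w^2 - 3w + 9|.
Restrict δ ≤ 2. Then |w + 3| < 2 gives |w| < 5, so by the triangle inequality |w^2 - 3w + 9| ≤ 5^2 + 3·5 + 9 = 49.
Hence |w^3 + 27| ≤ 49|w + 3|, which is < ε once |w + 3| < ε/49.
Take δ = min(2, ε/49). If 0 < |w + 3| < δ then both bounds hold and |w^3 + 27| ≤ 49|w + 3| < 49·(ε/49) = ε.

δ = min(2, ε/49)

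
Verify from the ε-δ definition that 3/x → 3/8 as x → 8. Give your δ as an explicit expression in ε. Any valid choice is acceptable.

Let ε > 0 be given. We seek δ > 0 such that 0 < |x − 8| < δ implies |3/x − (3/8)| < ε.
|3/x − (3/8)| = 3·|8 − x|/(8·|x|) = 3|x − 8|/(8|x|).
Restrict δ ≤ 4. Then |x − 8| < 4 gives |x| > 4, so 8|x| > 32.
Then |3/x − (3/8)| < 3|x − 8|/32, which is < ε when |x − 8| < (32/3)ε.
Take δ = min(4, (32/3)ε). Then 0 < |x − 8| < δ gives both |x − 8| < 4 and |x − 8| < (32/3)ε, so |3/x − (3/8)| < ε.

δ = min(4, (32/3)ε)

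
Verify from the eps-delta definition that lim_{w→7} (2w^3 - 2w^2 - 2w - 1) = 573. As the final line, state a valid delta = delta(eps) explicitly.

Suppose eps > 0. We want delta > 0 such that 0 < |w − 7| < delta implies |(2w^3 - 2w^2 - 2w - 1) − 573| < eps.
(2w^3 - 2w^2 - 2w - 1) − 573 = 2w^3 - 2w^2 - 2w - 574 = (w − 7)(2w^2 + 12w + 82).
So |(2w^3 - 2w^2 - 2w - 1) − 573| = |w − 7|·|2w^2 + 12w + 82|.
Require delta ≤ 2. Then |w − 7| < 2 gives |w| < 9, and by the triangle inequality |2w^2 + 12w + 82| ≤ 2·9^2 + 12·9 + 82 = 352.
Hence |(2w^3 - 2w^2 - 2w - 1) − 573| ≤ 352|w − 7| < eps provided |w − 7| < eps/352.
Choosing delta = min(2, eps/352) ensures both conditions, hence |(2w^3 - 2w^2 - 2w - 1) − 573| < eps.

delta = min(2, eps/352)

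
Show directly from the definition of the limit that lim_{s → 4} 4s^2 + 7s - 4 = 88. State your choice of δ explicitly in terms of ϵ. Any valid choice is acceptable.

δ = min(1, ϵ/43)

Let ϵ > 0. We want δ > 0 such that 0 < |s − 4| < δ implies |(4s^2 + 7s - 4) − 88| < ϵ.
(4s^2 + 7s - 4) − 88 = 4s^2 + 7s - 92 = (s − 4)(4s + 23).
So |(4s^2 + 7s - 4) − 88| = |s − 4|·|4s + 23|.
Assume first that |s − 4| < 1, so |s| < 5. Then |4s + 23| ≤ 4·5 + 23 = 43.
Hence |(4s^2 + 7s - 4) − 88| ≤ 43|s − 4| < ϵ provided |s − 4| < ϵ/43.
Take δ = min(1, ϵ/43). Then 0 < |s − 4| < δ gives both |s − 4| < 1 and |s − 4| < ϵ/43, so |(4s^2 + 7s - 4) − 88| < ϵ.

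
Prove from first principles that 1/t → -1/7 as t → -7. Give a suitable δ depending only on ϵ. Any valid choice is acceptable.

Suppose ϵ > 0. We seek δ > 0 such that 0 < |t + 7| < δ implies |1/t + 1/7| < ϵ.
|1/t + 1/7| = |-7 − t|/(7·|t|) = |t + 7|/(7|t|).
Require δ ≤ 7/2 so that |t| > 7 − 7/2 = 7/2, hence 7|t| > 49/2.
Then |1/t + 1/7| < |t + 7|/(49/2), which is < ϵ when |t + 7| < (49/2)ϵ.
Take δ = min(7/2, (49/2)ϵ). Then 0 < |t + 7| < δ gives both |t + 7| < 7/2 and |t + 7| < (49/2)ϵ, so |1/t + 1/7| < ϵ.

δ = min(7/2, (49/2)ϵ)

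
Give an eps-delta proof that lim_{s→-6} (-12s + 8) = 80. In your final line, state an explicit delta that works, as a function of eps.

delta = eps/12

Suppose eps > 0. We need delta > 0 so that 0 < |s + 6| < delta implies |(-12s + 8) − 80| < eps.
Since (-12s + 8) − 80 = -12(s + 6), we have |(-12s + 8) − 80| = 12|s + 6|.
Thus it suffices that |s + 6| < eps/12.
Choosing delta = eps/12 gives |(-12s + 8) − 80| = 12|s + 6| < eps whenever |s + 6| < delta.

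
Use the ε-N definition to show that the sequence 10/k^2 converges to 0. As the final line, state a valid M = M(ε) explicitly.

M = (10/ε)^{1/2}

Suppose ε > 0. For k ≥ 1, |10/k^2 − 0| = 10/k^2.
10/k^2 < ε ⇔ k^2 > 10/ε ⇔ k > (10/ε)^{1/2}.
Take M = (10/ε)^{1/2}. Then k > M implies 10/k^2 < ε.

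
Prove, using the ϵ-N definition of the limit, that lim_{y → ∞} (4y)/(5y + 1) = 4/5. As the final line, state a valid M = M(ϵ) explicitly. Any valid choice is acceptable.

Let ϵ > 0. We seek M > 0 such that y > M implies |(4y)/(5y + 1) − (4/5)| < ϵ.
(4y)/(5y + 1) − (4/5) = (5(4y) − 4(5y + 1)) / (5(5y + 1)) = -4/(5(5y + 1)).
For y > 0 we have 5y + 1 > 5y, so |(4y)/(5y + 1) − (4/5)| = 4/(5(5y + 1)) < 4/(5·5y) = (4/25)/y.
Thus |(4y)/(5y + 1) − (4/5)| < ϵ whenever y > (4/25)/ϵ.
Take M = (4/25)/ϵ. If y > M then |(4y)/(5y + 1) − (4/5)| < (4/25)/y < ϵ.

M = (4/25)/ϵ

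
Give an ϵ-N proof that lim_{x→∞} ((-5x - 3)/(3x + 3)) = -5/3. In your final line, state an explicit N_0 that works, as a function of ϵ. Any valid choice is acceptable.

N_0 = (2/3)/ϵ

Let ϵ > 0. We seek N_0 > 0 such that x > N_0 implies |(-5x - 3)/(3x + 3) + 5/3| < ϵ.
(-5x - 3)/(3x + 3) + 5/3 = (3(-5x - 3) − (-5)(3x + 3)) / (3(3x + 3)) = 6/(3(3x + 3)).
For x > 0 we have 3x + 3 > 3x, so |(-5x - 3)/(3x + 3) + 5/3| = 6/(3(3x + 3)) < 6/(3·3x) = (2/3)/x.
Thus |(-5x - 3)/(3x + 3) + 5/3| < ϵ whenever x > (2/3)/ϵ.
Take N_0 = (2/3)/ϵ. If x > N_0 then |(-5x - 3)/(3x + 3) + 5/3| < (2/3)/x < ϵ.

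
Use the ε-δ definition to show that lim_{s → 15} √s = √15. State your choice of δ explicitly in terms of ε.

δ = min(15, √15·ε)

Let ε > 0. We want δ > 0 such that 0 < |s − 15| < δ implies |√s − √15| < ε.
Multiplying by the conjugate, |√s − √15| = |s − 15|/(√s + √15).
Restrict δ ≤ 15 so that |s − 15| < 15 forces s > 0, and then √s + √15 > √15.
Hence |√s − √15| < |s − 15|/√15, which is < ε once |s − 15| < √15·ε.
Take δ = min(15, √15·ε). If 0 < |s − 15| < δ then s > 0 and |√s − √15| < |s − 15|/√15 < ε.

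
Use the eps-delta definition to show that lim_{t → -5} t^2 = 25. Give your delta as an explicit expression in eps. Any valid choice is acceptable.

Let eps > 0 be given. We seek delta > 0 with 0 < |t + 5| < delta ⇒ |t^2 − 25| < eps.
Factor: t^2 − 25 = (t + 5)(t - 5), so |t^2 − 25| = |t + 5|·|t - 5|.
Restrict delta ≤ 1. Then |t + 5| < 1 gives |t| < 6, so by the triangle inequality |t - 5| ≤ 6 + 5 = 11.
Hence |t^2 − 25| ≤ 11|t + 5|, which is < eps once |t + 5| < eps/11.
Take delta = min(1, eps/11). If 0 < |t + 5| < delta then both bounds hold and |t^2 − 25| ≤ 11|t + 5| < 11·(eps/11) = eps.

delta = min(1, eps/11)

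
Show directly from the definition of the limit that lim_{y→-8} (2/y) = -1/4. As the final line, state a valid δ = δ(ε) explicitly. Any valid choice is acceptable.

δ = min(4, 16ε)

Fix ε > 0. We seek δ > 0 such that 0 < |y + 8| < δ implies |2/y + 1/4| < ε.
|2/y + 1/4| = 2·|-8 − y|/(8·|y|) = 2|y + 8|/(8|y|).
Restrict δ ≤ 4. Then |y + 8| < 4 gives |y| > 4, so 8|y| > 32.
Then |2/y + 1/4| < 2|y + 8|/32, which is < ε when |y + 8| < 16ε.
Take δ = min(4, 16ε). Then 0 < |y + 8| < δ gives both |y + 8| < 4 and |y + 8| < 16ε, so |2/y + 1/4| < ε.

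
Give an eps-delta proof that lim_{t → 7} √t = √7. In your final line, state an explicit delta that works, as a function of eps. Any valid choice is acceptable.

delta = min(7, √7·eps)

Suppose eps > 0. We want delta > 0 such that 0 < |t − 7| < delta implies |√t − √7| < eps.
Rationalise: √t − √7 = (t − 7)/(√t + √7), so |√t − √7| = |t − 7|/(√t + √7).
Restrict delta ≤ 7 so that |t − 7| < 7 forces t > 0, and then √t + √7 > √7.
Hence |√t − √7| < |t − 7|/√7, which is < eps once |t − 7| < √7·eps.
Take delta = min(7, √7·eps). If 0 < |t − 7| < delta then t > 0 and |√t − √7| < |t − 7|/√7 < eps.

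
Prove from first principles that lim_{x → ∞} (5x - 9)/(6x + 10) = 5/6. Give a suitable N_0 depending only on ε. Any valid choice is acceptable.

N_0 = (26/9)/ε

Fix ε > 0. We seek N_0 > 0 such that x > N_0 implies |(5x - 9)/(6x + 10) − (5/6)| < ε.
(5x - 9)/(6x + 10) − (5/6) = (6(5x - 9) − 5(6x + 10)) / (6(6x + 10)) = -104/(6(6x + 10)).
For x > 0 we have 6x + 10 > 6x, so |(5x - 9)/(6x + 10) − (5/6)| = 104/(6(6x + 10)) < 104/(6·6x) = (26/9)/x.
Thus |(5x - 9)/(6x + 10) − (5/6)| < ε whenever x > (26/9)/ε.
Take N_0 = (26/9)/ε. If x > N_0 then |(5x - 9)/(6x + 10) − (5/6)| < (26/9)/x < ε.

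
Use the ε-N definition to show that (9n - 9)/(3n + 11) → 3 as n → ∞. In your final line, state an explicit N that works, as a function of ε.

N = 14/ε

Let ε > 0 be given. For n ≥ 1, |(9n - 9)/(3n + 11) − 3| = |-126|/(3(3n + 11)) = 126/(3(3n + 11)).
Since 3n + 11 ≥ 3n for n ≥ 1, this is ≤ 126/(3·3n) = 14/n.
So |(9n - 9)/(3n + 11) − 3| < ε whenever n > 14/ε.
Take N = 14/ε. If n > N then |(9n - 9)/(3n + 11) − 3| ≤ 14/n < ε.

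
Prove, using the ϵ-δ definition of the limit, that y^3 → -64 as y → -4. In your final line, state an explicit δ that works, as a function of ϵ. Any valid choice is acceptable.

Suppose ϵ > 0. We seek δ > 0 with 0 < |y + 4| < δ ⇒ |y^3 + 64| < ϵ.
Factor: y^3 + 64 = (y + 4)(y^2 - 4y + 16), so |y^3 + 64| = |y + 4|·|y^2 - 4y + 16|.
Impose δ ≤ 1 so that |y| < 5; then |y^2 - 4y + 16| ≤ 61.
Hence |y^3 + 64| ≤ 61|y + 4|, which is < ϵ once |y + 4| < ϵ/61.
Take δ = min(1, ϵ/61). If 0 < |y + 4| < δ then both bounds hold and |y^3 + 64| ≤ 61|y + 4| < 61·(ϵ/61) = ϵ.

δ = min(1, ϵ/61)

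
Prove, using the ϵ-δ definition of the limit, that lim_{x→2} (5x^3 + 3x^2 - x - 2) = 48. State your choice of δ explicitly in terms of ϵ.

δ = min(1, ϵ/109)

Suppose ϵ > 0. We want δ > 0 such that 0 < |x − 2| < δ implies |(5x^3 + 3x^2 - x - 2) − 48| < ϵ.
(5x^3 + 3x^2 - x - 2) − 48 = 5x^3 + 3x^2 - x - 50 = (x − 2)(5x^2 + 13x + 25).
So |(5x^3 + 3x^2 - x - 2) − 48| = |x − 2|·|5x^2 + 13x + 25|.
Assume first that |x − 2| < 1, so |x| < 3. Then |5x^2 + 13x + 25| ≤ 5·3^2 + 13·3 + 25 = 109.
Hence |(5x^3 + 3x^2 - x - 2) − 48| ≤ 109|x − 2| < ϵ provided |x − 2| < ϵ/109.
Choosing δ = min(1, ϵ/109) ensures both conditions, hence |(5x^3 + 3x^2 - x - 2) − 48| < ϵ.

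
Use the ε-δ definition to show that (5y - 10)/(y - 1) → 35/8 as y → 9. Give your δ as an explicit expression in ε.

δ = min(4, (32/5)ε)

Suppose ε > 0. We want δ > 0 with 0 < |y − 9| < δ ⇒ |(5y - 10)/(y - 1) − (35/8)| < ε.
Combining over a common denominator, (5y - 10)/(y - 1) − (35/8) = [(5y - 10)·8 − 35·(y - 1)] / [8·(y - 1)] = 5(y − 9) / (8(y - 1)).
So |(5y - 10)/(y - 1) − (35/8)| = 5|y − 9| / (8·|y − 1|).
Require δ ≤ 4, so |y − 1| ≥ |8| − |y − 9| > 8 − 4 = 4.
Hence |(5y - 10)/(y - 1) − (35/8)| < 5|y − 9|/(8·4) = (5/32)|y − 9|, which is < ε once |y − 9| < (32/5)ε.
Take δ = min(4, (32/5)ε). Then 0 < |y − 9| < δ forces both bounds, so |(5y - 10)/(y - 1) − (35/8)| < ε.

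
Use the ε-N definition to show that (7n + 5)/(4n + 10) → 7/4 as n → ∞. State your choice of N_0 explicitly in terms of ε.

Let ε > 0. For n ≥ 1, |(7n + 5)/(4n + 10) − (7/4)| = |-50|/(4(4n + 10)) = 50/(4(4n + 10)).
Since 4n + 10 ≥ 4n for n ≥ 1, this is ≤ 50/(4·4n) = (25/8)/n.
So |(7n + 5)/(4n + 10) − (7/4)| < ε whenever n > (25/8)/ε.
Take N_0 = (25/8)/ε. If n > N_0 then |(7n + 5)/(4n + 10) − (7/4)| ≤ (25/8)/n < ε.

N_0 = (25/8)/ε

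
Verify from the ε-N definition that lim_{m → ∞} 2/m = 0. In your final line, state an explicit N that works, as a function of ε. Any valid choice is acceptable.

Let ε > 0. For m ≥ 1, |2/m − 0| = 2/(m) ≤ 2/m.
We need 2/m < ε, i.e. m > 2/ε.
Take N = 2/ε. If m > N then |2/m| ≤ 2/m < ε.

N = 2/ε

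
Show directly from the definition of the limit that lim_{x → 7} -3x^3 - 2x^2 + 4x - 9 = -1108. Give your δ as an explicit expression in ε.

Let ε > 0 be given. We want δ > 0 such that 0 < |x − 7| < δ implies |(-3x^3 - 2x^2 + 4x - 9) + 1108| < ε.
(-3x^3 - 2x^2 + 4x - 9) + 1108 = -3x^3 - 2x^2 + 4x + 1099 = (x − 7)(-3x^2 - 23x - 157).
So |(-3x^3 - 2x^2 + 4x - 9) + 1108| = |x − 7|·|-3x^2 - 23x - 157|.
Require δ ≤ 2. Then |x − 7| < 2 gives |x| < 9, and by the triangle inequality |-3x^2 - 23x - 157| ≤ 3·9^2 + 23·9 + 157 = 607.
Hence |(-3x^3 - 2x^2 + 4x - 9) + 1108| ≤ 607|x − 7| < ε provided |x − 7| < ε/607.
Take δ = min(2, ε/607). Then 0 < |x − 7| < δ gives both |x − 7| < 2 and |x − 7| < ε/607, so |(-3x^3 - 2x^2 + 4x - 9) + 1108| < ε.

δ = min(2, ε/607)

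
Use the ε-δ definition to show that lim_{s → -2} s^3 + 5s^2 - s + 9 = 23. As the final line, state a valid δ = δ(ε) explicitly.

δ = min(2, ε/35)

Fix ε > 0. We want δ > 0 such that 0 < |s + 2| < δ implies |(s^3 + 5s^2 - s + 9) − 23| < ε.
(s^3 + 5s^2 - s + 9) − 23 = s^3 + 5s^2 - s - 14 = (s + 2)(s^2 + 3s - 7).
So |(s^3 + 5s^2 - s + 9) − 23| = |s + 2|·|s^2 + 3s - 7|.
Require δ ≤ 2. Then |s + 2| < 2 gives |s| < 4, and by the triangle inequality |s^2 + 3s - 7| ≤ 4^2 + 3·4 + 7 = 35.
Hence |(s^3 + 5s^2 - s + 9) − 23| ≤ 35|s + 2| < ε provided |s + 2| < ε/35.
Choosing δ = min(2, ε/35) ensures both conditions, hence |(s^3 + 5s^2 - s + 9) − 23| < ε.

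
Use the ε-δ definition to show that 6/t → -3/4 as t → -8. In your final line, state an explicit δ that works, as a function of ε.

δ = min(4, (16/3)ε)

Suppose ε > 0. We seek δ > 0 such that 0 < |t + 8| < δ implies |6/t + 3/4| < ε.
|6/t + 3/4| = 6·|-8 − t|/(8·|t|) = 6|t + 8|/(8|t|).
Restrict δ ≤ 4. Then |t + 8| < 4 gives |t| > 4, so 8|t| > 32.
Then |6/t + 3/4| < 6|t + 8|/32, which is < ε when |t + 8| < (16/3)ε.
Take δ = min(4, (16/3)ε). Then 0 < |t + 8| < δ gives both |t + 8| < 4 and |t + 8| < (16/3)ε, so |6/t + 3/4| < ε.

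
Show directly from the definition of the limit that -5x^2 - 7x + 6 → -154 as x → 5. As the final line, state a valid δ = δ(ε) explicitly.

Suppose ε > 0. We want δ > 0 such that 0 < |x − 5| < δ implies |(-5x^2 - 7x + 6) + 154| < ε.
(-5x^2 - 7x + 6) + 154 = -5x^2 - 7x + 160 = (x − 5)(-5x - 32).
So |(-5x^2 - 7x + 6) + 154| = |x − 5|·|-5x - 32|.
Assume first that |x − 5| < 1, so |x| < 6. Then |-5x - 32| ≤ 5·6 + 32 = 62.
Hence |(-5x^2 - 7x + 6) + 154| ≤ 62|x − 5| < ε provided |x − 5| < ε/62.
Take δ = min(1, ε/62). Then 0 < |x − 5| < δ gives both |x − 5| < 1 and |x − 5| < ε/62, so |(-5x^2 - 7x + 6) + 154| < ε.

δ = min(1, ε/62)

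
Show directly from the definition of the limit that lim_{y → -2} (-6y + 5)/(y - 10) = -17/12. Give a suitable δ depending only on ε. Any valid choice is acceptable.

Let ε > 0 be given. We want δ > 0 with 0 < |y + 2| < δ ⇒ |(-6y + 5)/(y - 10) + 17/12| < ε.
Combining over a common denominator, (-6y + 5)/(y - 10) + 17/12 = [(-6y + 5)·(-12) − 17·(y - 10)] / [(-12)·(y - 10)] = 55(y + 2) / ((-12)(y - 10)).
So |(-6y + 5)/(y - 10) + 17/12| = 55|y + 2| / (12·|y − 10|).
Require δ ≤ 6, so |y − 10| ≥ |-12| − |y + 2| > 12 − 6 = 6.
Hence |(-6y + 5)/(y - 10) + 17/12| < 55|y + 2|/(12·6) = (55/72)|y + 2|, which is < ε once |y + 2| < (72/55)ε.
Take δ = min(6, (72/55)ε). Then 0 < |y + 2| < δ forces both bounds, so |(-6y + 5)/(y - 10) + 17/12| < ε.

δ = min(6, (72/55)ε)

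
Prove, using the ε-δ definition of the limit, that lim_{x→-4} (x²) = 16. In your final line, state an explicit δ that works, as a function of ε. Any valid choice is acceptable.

Let ε > 0 be given. We seek δ > 0 with 0 < |x + 4| < δ ⇒ |x² − 16| < ε.
Factor: x² − 16 = (x + 4)(x - 4), so |x² − 16| = |x + 4|·|x - 4|.
Restrict δ ≤ 1. Then |x + 4| < 1 gives |x| < 5, so by the triangle inequality |x - 4| ≤ 5 + 4 = 9.
Hence |x² − 16| ≤ 9|x + 4|, which is < ε once |x + 4| < ε/9.
Take δ = min(1, ε/9). If 0 < |x + 4| < δ then both bounds hold and |x² − 16| ≤ 9|x + 4| < 9·(ε/9) = ε.

δ = min(1, ε/9)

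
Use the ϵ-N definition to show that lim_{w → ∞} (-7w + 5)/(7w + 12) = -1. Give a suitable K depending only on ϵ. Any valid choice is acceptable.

K = (17/7)/ϵ

Fix ϵ > 0. We seek K > 0 such that w > K implies |(-7w + 5)/(7w + 12) + 1| < ϵ.
(-7w + 5)/(7w + 12) + 1 = (7(-7w + 5) − (-7)(7w + 12)) / (7(7w + 12)) = 119/(7(7w + 12)).
For w > 0 we have 7w + 12 > 7w, so |(-7w + 5)/(7w + 12) + 1| = 119/(7(7w + 12)) < 119/(7·7w) = (17/7)/w.
Thus |(-7w + 5)/(7w + 12) + 1| < ϵ whenever w > (17/7)/ϵ.
Take K = (17/7)/ϵ. If w > K then |(-7w + 5)/(7w + 12) + 1| < (17/7)/w < ϵ.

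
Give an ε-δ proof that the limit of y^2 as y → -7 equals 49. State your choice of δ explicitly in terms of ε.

Let ε > 0. We seek δ > 0 with 0 < |y + 7| < δ ⇒ |y^2 − 49| < ε.
Factor: y^2 − 49 = (y + 7)(y - 7), so |y^2 − 49| = |y + 7|·|y - 7|.
Impose δ ≤ 2 so that |y| < 9; then |y - 7| ≤ 16.
Hence |y^2 − 49| ≤ 16|y + 7|, which is < ε once |y + 7| < ε/16.
Take δ = min(2, ε/16). If 0 < |y + 7| < δ then both bounds hold and |y^2 − 49| ≤ 16|y + 7| < 16·(ε/16) = ε.

δ = min(2, ε/16)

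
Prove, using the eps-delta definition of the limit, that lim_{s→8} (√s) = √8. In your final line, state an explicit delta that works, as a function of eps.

Let eps > 0. We want delta > 0 such that 0 < |s − 8| < delta implies |√s − √8| < eps.
Rationalise: √s − √8 = (s − 8)/(√s + √8), so |√s − √8| = |s − 8|/(√s + √8).
Restrict delta ≤ 8 so that |s − 8| < 8 forces s > 0, and then √s + √8 > √8.
Hence |√s − √8| < |s − 8|/√8, which is < eps once |s − 8| < √8·eps.
Take delta = min(8, √8·eps). If 0 < |s − 8| < delta then s > 0 and |√s − √8| < |s − 8|/√8 < eps.

delta = min(8, √8·eps)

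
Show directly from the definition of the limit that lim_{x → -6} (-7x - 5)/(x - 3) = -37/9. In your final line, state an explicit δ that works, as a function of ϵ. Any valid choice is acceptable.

δ = min(9/2, (81/52)ϵ)

Let ϵ > 0. We want δ > 0 with 0 < |x + 6| < δ ⇒ |(-7x - 5)/(x - 3) + 37/9| < ϵ.
Combining over a common denominator, (-7x - 5)/(x - 3) + 37/9 = [(-7x - 5)·(-9) − 37·(x - 3)] / [(-9)·(x - 3)] = 26(x + 6) / ((-9)(x - 3)).
So |(-7x - 5)/(x - 3) + 37/9| = 26|x + 6| / (9·|x − 3|).
Require δ ≤ 9/2, so |x − 3| ≥ |-9| − |x + 6| > 9 − 9/2 = 9/2.
Hence |(-7x - 5)/(x - 3) + 37/9| < 26|x + 6|/(9·(9/2)) = (52/81)|x + 6|, which is < ϵ once |x + 6| < (81/52)ϵ.
Take δ = min(9/2, (81/52)ϵ). Then 0 < |x + 6| < δ forces both bounds, so |(-7x - 5)/(x - 3) + 37/9| < ϵ.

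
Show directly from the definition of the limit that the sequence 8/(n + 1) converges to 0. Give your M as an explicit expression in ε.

Suppose ε > 0. For n ≥ 1, |8/(n + 1) − 0| = 8/(n + 1) ≤ 8/n.
We need 8/n < ε, i.e. n > 8/ε.
Take M = 8/ε. If n > M then |8/(n + 1)| ≤ 8/n < ε.

M = 8/ε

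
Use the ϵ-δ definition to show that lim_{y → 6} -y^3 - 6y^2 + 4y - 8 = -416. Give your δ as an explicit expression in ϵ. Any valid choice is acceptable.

δ = min(1, ϵ/201)

Fix ϵ > 0. We want δ > 0 such that 0 < |y − 6| < δ implies |(-y^3 - 6y^2 + 4y - 8) + 416| < ϵ.
(-y^3 - 6y^2 + 4y - 8) + 416 = -y^3 - 6y^2 + 4y + 408 = (y − 6)(-y^2 - 12y - 68).
So |(-y^3 - 6y^2 + 4y - 8) + 416| = |y − 6|·|-y^2 - 12y - 68|.
Require δ ≤ 1. Then |y − 6| < 1 gives |y| < 7, and by the triangle inequality |-y^2 - 12y - 68| ≤ 7^2 + 12·7 + 68 = 201.
Hence |(-y^3 - 6y^2 + 4y - 8) + 416| ≤ 201|y − 6| < ϵ provided |y − 6| < ϵ/201.
Choosing δ = min(1, ϵ/201) ensures both conditions, hence |(-y^3 - 6y^2 + 4y - 8) + 416| < ϵ.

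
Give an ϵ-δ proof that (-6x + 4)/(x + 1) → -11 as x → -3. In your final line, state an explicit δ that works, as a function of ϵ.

δ = min(1, (1/5)ϵ)

Fix ϵ > 0. We want δ > 0 with 0 < |x + 3| < δ ⇒ |(-6x + 4)/(x + 1) + 11| < ϵ.
Combining over a common denominator, (-6x + 4)/(x + 1) + 11 = [(-6x + 4)·(-2) − 22·(x + 1)] / [(-2)·(x + 1)] = -10(x + 3) / ((-2)(x + 1)).
So |(-6x + 4)/(x + 1) + 11| = 10|x + 3| / (2·|x + 1|).
Restrict δ ≤ 1. Then |x + 3| < 1 gives |x + 1| = |(x + 3) + (-2)| ≥ 2 − 1 = 1.
Hence |(-6x + 4)/(x + 1) + 11| < 10|x + 3|/(2·1) = 5|x + 3|, which is < ϵ once |x + 3| < (1/5)ϵ.
Take δ = min(1, (1/5)ϵ). Then 0 < |x + 3| < δ forces both bounds, so |(-6x + 4)/(x + 1) + 11| < ϵ.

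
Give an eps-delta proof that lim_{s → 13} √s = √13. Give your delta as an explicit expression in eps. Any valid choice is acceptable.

Fix eps > 0. We want delta > 0 such that 0 < |s − 13| < delta implies |√s − √13| < eps.
Multiplying by the conjugate, |√s − √13| = |s − 13|/(√s + √13).
Restrict delta ≤ 13 so that |s − 13| < 13 forces s > 0, and then √s + √13 > √13.
Hence |√s − √13| < |s − 13|/√13, which is < eps once |s − 13| < √13·eps.
Take delta = min(13, √13·eps). If 0 < |s − 13| < delta then s > 0 and |√s − √13| < |s − 13|/√13 < eps.

delta = min(13, √13·eps)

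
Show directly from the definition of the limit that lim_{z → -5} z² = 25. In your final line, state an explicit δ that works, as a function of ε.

Let ε > 0 be given. We seek δ > 0 with 0 < |z + 5| < δ ⇒ |z² − 25| < ε.
Factor: z² − 25 = (z + 5)(z - 5), so |z² − 25| = |z + 5|·|z - 5|.
Impose δ ≤ 1 so that |z| < 6; then |z - 5| ≤ 11.
Hence |z² − 25| ≤ 11|z + 5|, which is < ε once |z + 5| < ε/11.
Take δ = min(1, ε/11). If 0 < |z + 5| < δ then both bounds hold and |z² − 25| ≤ 11|z + 5| < 11·(ε/11) = ε.

δ = min(1, ε/11)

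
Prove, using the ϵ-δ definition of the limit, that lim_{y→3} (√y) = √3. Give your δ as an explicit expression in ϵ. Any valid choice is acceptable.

Let ϵ > 0 be given. We want δ > 0 such that 0 < |y − 3| < δ implies |√y − √3| < ϵ.
Multiplying by the conjugate, |√y − √3| = |y − 3|/(√y + √3).
Restrict δ ≤ 3 so that |y − 3| < 3 forces y > 0, and then √y + √3 > √3.
Hence |√y − √3| < |y − 3|/√3, which is < ϵ once |y − 3| < √3·ϵ.
Take δ = min(3, √3·ϵ). If 0 < |y − 3| < δ then y > 0 and |√y − √3| < |y − 3|/√3 < ϵ.

δ = min(3, √3·ϵ)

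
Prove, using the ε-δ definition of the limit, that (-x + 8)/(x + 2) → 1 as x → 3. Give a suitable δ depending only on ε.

δ = min(5/2, (5/4)ε)

Let ε > 0. We want δ > 0 with 0 < |x − 3| < δ ⇒ |(-x + 8)/(x + 2) − 1| < ε.
Combining over a common denominator, (-x + 8)/(x + 2) − 1 = [(-x + 8)·5 − 5·(x + 2)] / [5·(x + 2)] = -10(x − 3) / (5(x + 2)).
So |(-x + 8)/(x + 2) − 1| = 10|x − 3| / (5·|x + 2|).
Require δ ≤ 5/2, so |x + 2| ≥ |5| − |x − 3| > 5 − 5/2 = 5/2.
Hence |(-x + 8)/(x + 2) − 1| < 10|x − 3|/(5·(5/2)) = (4/5)|x − 3|, which is < ε once |x − 3| < (5/4)ε.
Take δ = min(5/2, (5/4)ε). Then 0 < |x − 3| < δ forces both bounds, so |(-x + 8)/(x + 2) − 1| < ε.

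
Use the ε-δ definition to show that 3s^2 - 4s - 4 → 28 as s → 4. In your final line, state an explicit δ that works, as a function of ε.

δ = min(1, ε/23)

Fix ε > 0. We want δ > 0 such that 0 < |s − 4| < δ implies |(3s^2 - 4s - 4) − 28| < ε.
(3s^2 - 4s - 4) − 28 = 3s^2 - 4s - 32 = (s − 4)(3s + 8).
So |(3s^2 - 4s - 4) − 28| = |s − 4|·|3s + 8|.
Assume first that |s − 4| < 1, so |s| < 5. Then |3s + 8| ≤ 3·5 + 8 = 23.
Hence |(3s^2 - 4s - 4) − 28| ≤ 23|s − 4| < ε provided |s − 4| < ε/23.
Take δ = min(1, ε/23). Then 0 < |s − 4| < δ gives both |s − 4| < 1 and |s − 4| < ε/23, so |(3s^2 - 4s - 4) − 28| < ε.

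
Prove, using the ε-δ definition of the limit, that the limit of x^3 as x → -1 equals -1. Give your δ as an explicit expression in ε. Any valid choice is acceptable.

Fix ε > 0. We seek δ > 0 with 0 < |x + 1| < δ ⇒ |x^3 + 1| < ε.
Factor: x^3 + 1 = (x + 1)(x^2 - x + 1), so |x^3 + 1| = |x + 1|·|x^2 - x + 1|.
Restrict δ ≤ 2. Then |x + 1| < 2 gives |x| < 3, so by the triangle inequality |x^2 - x + 1| ≤ 3^2 + 3 + 1 = 13.
Hence |x^3 + 1| ≤ 13|x + 1|, which is < ε once |x + 1| < ε/13.
Take δ = min(2, ε/13). If 0 < |x + 1| < δ then both bounds hold and |x^3 + 1| ≤ 13|x + 1| < 13·(ε/13) = ε.

δ = min(2, ε/13)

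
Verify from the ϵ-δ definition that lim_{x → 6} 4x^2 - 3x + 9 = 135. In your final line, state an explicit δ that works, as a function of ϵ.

δ = min(1, ϵ/49)

Fix ϵ > 0. We want δ > 0 such that 0 < |x − 6| < δ implies |(4x^2 - 3x + 9) − 135| < ϵ.
(4x^2 - 3x + 9) − 135 = 4x^2 - 3x - 126 = (x − 6)(4x + 21).
So |(4x^2 - 3x + 9) − 135| = |x − 6|·|4x + 21|.
Assume first that |x − 6| < 1, so |x| < 7. Then |4x + 21| ≤ 4·7 + 21 = 49.
Hence |(4x^2 - 3x + 9) − 135| ≤ 49|x − 6| < ϵ provided |x − 6| < ϵ/49.
Take δ = min(1, ϵ/49). Then 0 < |x − 6| < δ gives both |x − 6| < 1 and |x − 6| < ϵ/49, so |(4x^2 - 3x + 9) − 135| < ϵ.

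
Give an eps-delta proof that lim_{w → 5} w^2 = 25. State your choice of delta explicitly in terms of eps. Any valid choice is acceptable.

delta = min(1, eps/11)

Let eps > 0. We seek delta > 0 with 0 < |w − 5| < delta ⇒ |w^2 − 25| < eps.
Factor: w^2 − 25 = (w − 5)(w + 5), so |w^2 − 25| = |w − 5|·|w + 5|.
Impose delta ≤ 1 so that |w| < 6; then |w + 5| ≤ 11.
Hence |w^2 − 25| ≤ 11|w − 5|, which is < eps once |w − 5| < eps/11.
Take delta = min(1, eps/11). If 0 < |w − 5| < delta then both bounds hold and |w^2 − 25| ≤ 11|w − 5| < 11·(eps/11) = eps.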